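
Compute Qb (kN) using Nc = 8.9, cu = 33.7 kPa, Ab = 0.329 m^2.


Result: 98.68 kN

Derivation:
Using Qb = Nc * cu * Ab
Qb = 8.9 * 33.7 * 0.329
Qb = 98.68 kN


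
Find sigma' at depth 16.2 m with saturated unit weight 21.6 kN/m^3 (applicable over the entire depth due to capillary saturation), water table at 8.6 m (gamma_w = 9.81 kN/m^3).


Result: 275.36 kPa

Derivation:
Total stress = gamma_sat * depth
sigma = 21.6 * 16.2 = 349.92 kPa
Pore water pressure u = gamma_w * (depth - d_wt)
u = 9.81 * (16.2 - 8.6) = 74.556 kPa
Effective stress = sigma - u
sigma' = 349.92 - 74.556 = 275.36 kPa


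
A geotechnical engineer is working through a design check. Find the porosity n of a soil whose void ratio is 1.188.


Using the relation n = e / (1 + e)
n = 1.188 / (1 + 1.188)
n = 1.188 / 2.188
n = 0.543


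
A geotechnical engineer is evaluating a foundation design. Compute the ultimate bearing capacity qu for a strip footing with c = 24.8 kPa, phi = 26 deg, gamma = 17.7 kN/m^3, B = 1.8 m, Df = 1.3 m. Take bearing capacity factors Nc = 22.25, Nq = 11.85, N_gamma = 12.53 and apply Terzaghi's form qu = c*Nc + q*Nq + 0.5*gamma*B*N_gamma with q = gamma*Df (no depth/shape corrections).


Compute qu = c*Nc + gamma*Df*Nq + 0.5*gamma*B*N_gamma
Term 1: 24.8 * 22.25 = 551.8
Term 2: 17.7 * 1.3 * 11.85 = 272.6685
Term 3: 0.5 * 17.7 * 1.8 * 12.53 = 199.6029
qu = 551.8 + 272.6685 + 199.6029
qu = 1024.07 kPa


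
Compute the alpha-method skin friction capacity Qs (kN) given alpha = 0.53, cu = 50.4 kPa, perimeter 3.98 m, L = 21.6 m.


Using Qs = alpha * cu * perimeter * L
Qs = 0.53 * 50.4 * 3.98 * 21.6
Qs = 2296.38 kN


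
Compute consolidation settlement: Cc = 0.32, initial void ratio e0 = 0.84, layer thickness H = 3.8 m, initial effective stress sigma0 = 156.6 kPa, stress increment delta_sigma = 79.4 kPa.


Using Sc = Cc * H / (1 + e0) * log10((sigma0 + delta_sigma) / sigma0)
Stress ratio = (156.6 + 79.4) / 156.6 = 1.50702
log10(1.50702) = 0.17812
Cc * H / (1 + e0) = 0.32 * 3.8 / (1 + 0.84) = 0.66087
Sc = 0.66087 * 0.17812
Sc = 0.1177 m


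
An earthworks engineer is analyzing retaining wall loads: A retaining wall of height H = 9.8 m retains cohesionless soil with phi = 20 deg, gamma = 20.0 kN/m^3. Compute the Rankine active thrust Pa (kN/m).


Compute active earth pressure coefficient:
Ka = tan^2(45 - phi/2) = tan^2(35.0) = 0.490291
Compute active force:
Pa = 0.5 * Ka * gamma * H^2
Pa = 0.5 * 0.490291 * 20.0 * 9.8^2
Pa = 470.88 kN/m


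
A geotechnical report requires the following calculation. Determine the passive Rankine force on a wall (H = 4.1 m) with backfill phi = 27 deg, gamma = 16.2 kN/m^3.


Compute passive earth pressure coefficient:
Kp = tan^2(45 + phi/2) = tan^2(58.5) = 2.66294
Compute passive force:
Pp = 0.5 * Kp * gamma * H^2
Pp = 0.5 * 2.66294 * 16.2 * 4.1^2
Pp = 362.59 kN/m


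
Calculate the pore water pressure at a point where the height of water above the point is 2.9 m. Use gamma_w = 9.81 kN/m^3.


Result: 28.45 kPa

Derivation:
Using u = gamma_w * h_w
u = 9.81 * 2.9
u = 28.45 kPa


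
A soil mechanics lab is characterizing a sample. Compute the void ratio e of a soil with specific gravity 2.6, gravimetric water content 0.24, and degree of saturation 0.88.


Using the relation e = Gs * w / S
e = 2.6 * 0.24 / 0.88
e = 0.7091


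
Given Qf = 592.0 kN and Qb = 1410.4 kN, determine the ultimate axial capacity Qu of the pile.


Using Qu = Qf + Qb
Qu = 592.0 + 1410.4
Qu = 2002.4 kN


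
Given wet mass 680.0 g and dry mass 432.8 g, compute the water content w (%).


Result: 57.12 %

Derivation:
Using w = (m_wet - m_dry) / m_dry * 100
m_wet - m_dry = 680.0 - 432.8 = 247.2 g
w = 247.2 / 432.8 * 100
w = 57.12 %


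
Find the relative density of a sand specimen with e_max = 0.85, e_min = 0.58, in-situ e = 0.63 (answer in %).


Using Dr = (e_max - e) / (e_max - e_min) * 100
e_max - e = 0.85 - 0.63 = 0.22
e_max - e_min = 0.85 - 0.58 = 0.27
Dr = 0.22 / 0.27 * 100
Dr = 81.48 %


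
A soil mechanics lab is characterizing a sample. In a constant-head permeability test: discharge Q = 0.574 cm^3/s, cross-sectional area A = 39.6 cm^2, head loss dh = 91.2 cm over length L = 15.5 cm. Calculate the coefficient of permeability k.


Compute hydraulic gradient:
i = dh / L = 91.2 / 15.5 = 5.88387
Then apply Darcy's law:
k = Q / (A * i)
k = 0.574 / (39.6 * 5.88387)
k = 0.574 / 233.001
k = 0.002464 cm/s


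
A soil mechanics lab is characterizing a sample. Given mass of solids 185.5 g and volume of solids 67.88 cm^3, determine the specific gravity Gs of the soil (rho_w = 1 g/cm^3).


Using Gs = m_s / (V_s * rho_w)
Since rho_w = 1 g/cm^3:
Gs = 185.5 / 67.88
Gs = 2.733


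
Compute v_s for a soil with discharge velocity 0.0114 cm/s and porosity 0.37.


Using v_s = v_d / n
v_s = 0.0114 / 0.37
v_s = 0.03081 cm/s


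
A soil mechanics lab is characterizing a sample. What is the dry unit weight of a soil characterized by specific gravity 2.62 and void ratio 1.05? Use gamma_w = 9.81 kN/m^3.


Using gamma_d = Gs * gamma_w / (1 + e)
gamma_d = 2.62 * 9.81 / (1 + 1.05)
gamma_d = 2.62 * 9.81 / 2.05
gamma_d = 12.538 kN/m^3


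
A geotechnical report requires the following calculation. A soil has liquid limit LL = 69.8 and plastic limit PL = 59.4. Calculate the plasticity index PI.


Using PI = LL - PL
PI = 69.8 - 59.4
PI = 10.4


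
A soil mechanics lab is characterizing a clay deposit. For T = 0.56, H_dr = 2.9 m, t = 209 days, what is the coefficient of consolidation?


Result: 0.02253 m^2/day

Derivation:
Using cv = T * H_dr^2 / t
H_dr^2 = 2.9^2 = 8.41
cv = 0.56 * 8.41 / 209
cv = 0.02253 m^2/day


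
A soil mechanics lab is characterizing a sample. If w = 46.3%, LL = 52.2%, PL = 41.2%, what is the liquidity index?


First compute the plasticity index:
PI = LL - PL = 52.2 - 41.2 = 11.0
Then compute the liquidity index:
LI = (w - PL) / PI
LI = (46.3 - 41.2) / 11.0
LI = 0.464


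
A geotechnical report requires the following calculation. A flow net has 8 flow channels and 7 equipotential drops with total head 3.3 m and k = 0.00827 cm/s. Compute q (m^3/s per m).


Convert k to m/s for unit consistency with H:
k = 0.00827 cm/s = 0.00827 / 100 m/s = 8.27e-05 m/s
Using q = k * H * Nf / Nd
Nf / Nd = 8 / 7 = 1.1429
q = 8.27e-05 * 3.3 * 1.1429
q = 0.0003119 m^3/s per m


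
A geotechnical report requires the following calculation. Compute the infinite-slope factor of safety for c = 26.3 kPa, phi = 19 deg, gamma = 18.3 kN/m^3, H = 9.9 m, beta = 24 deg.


Using Fs = c / (gamma*H*sin(beta)*cos(beta)) + tan(phi)/tan(beta)
Cohesion contribution = 26.3 / (18.3*9.9*sin(24)*cos(24))
Cohesion contribution = 0.390684
Friction contribution = tan(19)/tan(24) = 0.773372
Fs = 0.390684 + 0.773372
Fs = 1.164


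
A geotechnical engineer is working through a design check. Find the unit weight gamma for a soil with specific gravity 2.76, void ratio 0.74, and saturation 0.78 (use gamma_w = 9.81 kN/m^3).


Using gamma = gamma_w * (Gs + S*e) / (1 + e)
Numerator: Gs + S*e = 2.76 + 0.78*0.74 = 3.3372
Denominator: 1 + e = 1 + 0.74 = 1.74
gamma = 9.81 * 3.3372 / 1.74
gamma = 18.815 kN/m^3


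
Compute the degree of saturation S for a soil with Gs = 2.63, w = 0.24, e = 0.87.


Result: 0.7255

Derivation:
Using S = Gs * w / e
S = 2.63 * 0.24 / 0.87
S = 0.7255


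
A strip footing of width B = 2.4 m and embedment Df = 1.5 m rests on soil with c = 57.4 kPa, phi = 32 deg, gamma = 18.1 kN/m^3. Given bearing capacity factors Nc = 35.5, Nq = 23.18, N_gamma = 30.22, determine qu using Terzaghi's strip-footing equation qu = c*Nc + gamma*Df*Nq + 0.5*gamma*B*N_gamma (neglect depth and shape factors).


Result: 3323.42 kPa

Derivation:
Compute qu = c*Nc + gamma*Df*Nq + 0.5*gamma*B*N_gamma
Term 1: 57.4 * 35.5 = 2037.7
Term 2: 18.1 * 1.5 * 23.18 = 629.337
Term 3: 0.5 * 18.1 * 2.4 * 30.22 = 656.3784
qu = 2037.7 + 629.337 + 656.3784
qu = 3323.42 kPa


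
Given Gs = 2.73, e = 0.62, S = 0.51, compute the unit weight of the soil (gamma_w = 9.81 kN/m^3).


Result: 18.446 kN/m^3

Derivation:
Using gamma = gamma_w * (Gs + S*e) / (1 + e)
Numerator: Gs + S*e = 2.73 + 0.51*0.62 = 3.0462
Denominator: 1 + e = 1 + 0.62 = 1.62
gamma = 9.81 * 3.0462 / 1.62
gamma = 18.446 kN/m^3


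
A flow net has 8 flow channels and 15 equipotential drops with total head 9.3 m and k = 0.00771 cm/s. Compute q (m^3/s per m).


Result: 0.0003824 m^3/s per m

Derivation:
Convert k to m/s for unit consistency with H:
k = 0.00771 cm/s = 0.00771 / 100 m/s = 7.71e-05 m/s
Using q = k * H * Nf / Nd
Nf / Nd = 8 / 15 = 0.5333
q = 7.71e-05 * 9.3 * 0.5333
q = 0.0003824 m^3/s per m


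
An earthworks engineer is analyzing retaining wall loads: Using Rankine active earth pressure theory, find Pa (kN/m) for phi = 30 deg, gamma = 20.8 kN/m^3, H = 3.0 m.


Compute active earth pressure coefficient:
Ka = tan^2(45 - phi/2) = tan^2(30.0) = 0.333333
Compute active force:
Pa = 0.5 * Ka * gamma * H^2
Pa = 0.5 * 0.333333 * 20.8 * 3.0^2
Pa = 31.2 kN/m


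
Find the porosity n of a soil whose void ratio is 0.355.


Using the relation n = e / (1 + e)
n = 0.355 / (1 + 0.355)
n = 0.355 / 1.355
n = 0.262


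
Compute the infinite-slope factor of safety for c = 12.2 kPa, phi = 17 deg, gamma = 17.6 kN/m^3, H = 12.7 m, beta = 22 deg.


Result: 0.914

Derivation:
Using Fs = c / (gamma*H*sin(beta)*cos(beta)) + tan(phi)/tan(beta)
Cohesion contribution = 12.2 / (17.6*12.7*sin(22)*cos(22))
Cohesion contribution = 0.157146
Friction contribution = tan(17)/tan(22) = 0.75671
Fs = 0.157146 + 0.75671
Fs = 0.914


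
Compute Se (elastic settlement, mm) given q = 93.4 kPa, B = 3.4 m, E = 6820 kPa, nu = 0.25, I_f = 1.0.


Result: 43.653 mm

Derivation:
Using Se = q * B * (1 - nu^2) * I_f / E
1 - nu^2 = 1 - 0.25^2 = 0.9375
Se = 93.4 * 3.4 * 0.9375 * 1.0 / 6820
Se = 0.043653 m
Convert to mm: Se = 0.043653 * 1000 = 43.653 mm


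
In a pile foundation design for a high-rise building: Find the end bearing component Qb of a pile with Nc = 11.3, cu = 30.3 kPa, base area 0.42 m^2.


Using Qb = Nc * cu * Ab
Qb = 11.3 * 30.3 * 0.42
Qb = 143.8 kN


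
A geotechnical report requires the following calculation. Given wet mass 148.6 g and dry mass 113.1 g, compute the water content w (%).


Using w = (m_wet - m_dry) / m_dry * 100
m_wet - m_dry = 148.6 - 113.1 = 35.5 g
w = 35.5 / 113.1 * 100
w = 31.39 %


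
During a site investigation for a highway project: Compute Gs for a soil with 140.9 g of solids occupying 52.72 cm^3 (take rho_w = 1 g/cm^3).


Using Gs = m_s / (V_s * rho_w)
Since rho_w = 1 g/cm^3:
Gs = 140.9 / 52.72
Gs = 2.673


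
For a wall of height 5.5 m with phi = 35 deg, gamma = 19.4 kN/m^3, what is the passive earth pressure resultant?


Result: 1082.79 kN/m

Derivation:
Compute passive earth pressure coefficient:
Kp = tan^2(45 + phi/2) = tan^2(62.5) = 3.690172
Compute passive force:
Pp = 0.5 * Kp * gamma * H^2
Pp = 0.5 * 3.690172 * 19.4 * 5.5^2
Pp = 1082.79 kN/m


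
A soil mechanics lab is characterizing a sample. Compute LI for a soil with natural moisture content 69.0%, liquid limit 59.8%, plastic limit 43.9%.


Result: 1.579

Derivation:
First compute the plasticity index:
PI = LL - PL = 59.8 - 43.9 = 15.9
Then compute the liquidity index:
LI = (w - PL) / PI
LI = (69.0 - 43.9) / 15.9
LI = 1.579


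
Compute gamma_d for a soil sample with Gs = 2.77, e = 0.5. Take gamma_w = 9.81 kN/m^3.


Using gamma_d = Gs * gamma_w / (1 + e)
gamma_d = 2.77 * 9.81 / (1 + 0.5)
gamma_d = 2.77 * 9.81 / 1.5
gamma_d = 18.116 kN/m^3


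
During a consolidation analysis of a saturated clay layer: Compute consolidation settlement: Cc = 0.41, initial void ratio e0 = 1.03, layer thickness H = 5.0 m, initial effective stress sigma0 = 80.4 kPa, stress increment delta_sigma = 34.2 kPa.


Result: 0.1554 m

Derivation:
Using Sc = Cc * H / (1 + e0) * log10((sigma0 + delta_sigma) / sigma0)
Stress ratio = (80.4 + 34.2) / 80.4 = 1.42537
log10(1.42537) = 0.153929
Cc * H / (1 + e0) = 0.41 * 5.0 / (1 + 1.03) = 1.00985
Sc = 1.00985 * 0.153929
Sc = 0.1554 m


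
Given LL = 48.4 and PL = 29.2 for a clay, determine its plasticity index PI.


Using PI = LL - PL
PI = 48.4 - 29.2
PI = 19.2


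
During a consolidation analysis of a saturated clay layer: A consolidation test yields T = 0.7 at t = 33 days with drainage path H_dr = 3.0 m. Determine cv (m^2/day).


Using cv = T * H_dr^2 / t
H_dr^2 = 3.0^2 = 9.0
cv = 0.7 * 9.0 / 33
cv = 0.19091 m^2/day


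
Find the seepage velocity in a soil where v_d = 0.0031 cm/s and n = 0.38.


Using v_s = v_d / n
v_s = 0.0031 / 0.38
v_s = 0.00816 cm/s


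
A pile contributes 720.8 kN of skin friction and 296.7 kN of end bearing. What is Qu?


Using Qu = Qf + Qb
Qu = 720.8 + 296.7
Qu = 1017.5 kN


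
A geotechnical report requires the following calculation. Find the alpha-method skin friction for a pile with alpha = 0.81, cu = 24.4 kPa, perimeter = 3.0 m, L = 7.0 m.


Result: 415.04 kN

Derivation:
Using Qs = alpha * cu * perimeter * L
Qs = 0.81 * 24.4 * 3.0 * 7.0
Qs = 415.04 kN


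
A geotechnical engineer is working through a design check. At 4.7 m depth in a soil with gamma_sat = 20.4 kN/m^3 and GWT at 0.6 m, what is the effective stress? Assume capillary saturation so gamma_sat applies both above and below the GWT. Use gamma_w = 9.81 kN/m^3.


Total stress = gamma_sat * depth
sigma = 20.4 * 4.7 = 95.88 kPa
Pore water pressure u = gamma_w * (depth - d_wt)
u = 9.81 * (4.7 - 0.6) = 40.221 kPa
Effective stress = sigma - u
sigma' = 95.88 - 40.221 = 55.66 kPa


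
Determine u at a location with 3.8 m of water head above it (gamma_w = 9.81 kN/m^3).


Using u = gamma_w * h_w
u = 9.81 * 3.8
u = 37.28 kPa


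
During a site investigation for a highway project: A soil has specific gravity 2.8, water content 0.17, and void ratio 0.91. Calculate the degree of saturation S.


Result: 0.5231

Derivation:
Using S = Gs * w / e
S = 2.8 * 0.17 / 0.91
S = 0.5231


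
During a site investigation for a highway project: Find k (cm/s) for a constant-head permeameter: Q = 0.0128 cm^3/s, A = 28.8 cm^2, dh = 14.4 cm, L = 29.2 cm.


Result: 0.000901 cm/s

Derivation:
Compute hydraulic gradient:
i = dh / L = 14.4 / 29.2 = 0.493151
Then apply Darcy's law:
k = Q / (A * i)
k = 0.0128 / (28.8 * 0.493151)
k = 0.0128 / 14.2027
k = 0.000901 cm/s


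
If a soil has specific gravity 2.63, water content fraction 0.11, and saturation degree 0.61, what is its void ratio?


Using the relation e = Gs * w / S
e = 2.63 * 0.11 / 0.61
e = 0.4743


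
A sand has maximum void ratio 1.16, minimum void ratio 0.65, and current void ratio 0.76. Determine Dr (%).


Using Dr = (e_max - e) / (e_max - e_min) * 100
e_max - e = 1.16 - 0.76 = 0.4
e_max - e_min = 1.16 - 0.65 = 0.51
Dr = 0.4 / 0.51 * 100
Dr = 78.43 %


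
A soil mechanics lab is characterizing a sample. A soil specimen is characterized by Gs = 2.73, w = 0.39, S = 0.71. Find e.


Using the relation e = Gs * w / S
e = 2.73 * 0.39 / 0.71
e = 1.4996


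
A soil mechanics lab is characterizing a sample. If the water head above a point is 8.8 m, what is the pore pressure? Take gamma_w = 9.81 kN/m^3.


Using u = gamma_w * h_w
u = 9.81 * 8.8
u = 86.33 kPa


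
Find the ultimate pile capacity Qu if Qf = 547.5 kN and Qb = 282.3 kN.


Result: 829.8 kN

Derivation:
Using Qu = Qf + Qb
Qu = 547.5 + 282.3
Qu = 829.8 kN


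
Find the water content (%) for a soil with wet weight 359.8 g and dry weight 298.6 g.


Using w = (m_wet - m_dry) / m_dry * 100
m_wet - m_dry = 359.8 - 298.6 = 61.2 g
w = 61.2 / 298.6 * 100
w = 20.5 %


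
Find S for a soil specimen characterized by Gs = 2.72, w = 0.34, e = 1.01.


Result: 0.9156

Derivation:
Using S = Gs * w / e
S = 2.72 * 0.34 / 1.01
S = 0.9156


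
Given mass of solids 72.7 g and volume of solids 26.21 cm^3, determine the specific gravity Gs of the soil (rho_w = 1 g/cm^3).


Using Gs = m_s / (V_s * rho_w)
Since rho_w = 1 g/cm^3:
Gs = 72.7 / 26.21
Gs = 2.774


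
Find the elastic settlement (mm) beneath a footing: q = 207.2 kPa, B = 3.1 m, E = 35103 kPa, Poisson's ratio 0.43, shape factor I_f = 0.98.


Using Se = q * B * (1 - nu^2) * I_f / E
1 - nu^2 = 1 - 0.43^2 = 0.8151
Se = 207.2 * 3.1 * 0.8151 * 0.98 / 35103
Se = 0.014617 m
Convert to mm: Se = 0.014617 * 1000 = 14.617 mm


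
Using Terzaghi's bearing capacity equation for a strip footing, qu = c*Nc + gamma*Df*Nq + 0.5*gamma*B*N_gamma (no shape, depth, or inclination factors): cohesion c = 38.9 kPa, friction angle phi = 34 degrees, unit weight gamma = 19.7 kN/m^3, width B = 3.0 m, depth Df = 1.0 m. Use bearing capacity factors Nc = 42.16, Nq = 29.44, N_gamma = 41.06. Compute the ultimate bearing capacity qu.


Result: 3433.32 kPa

Derivation:
Compute qu = c*Nc + gamma*Df*Nq + 0.5*gamma*B*N_gamma
Term 1: 38.9 * 42.16 = 1640.024
Term 2: 19.7 * 1.0 * 29.44 = 579.968
Term 3: 0.5 * 19.7 * 3.0 * 41.06 = 1213.323
qu = 1640.024 + 579.968 + 1213.323
qu = 3433.32 kPa


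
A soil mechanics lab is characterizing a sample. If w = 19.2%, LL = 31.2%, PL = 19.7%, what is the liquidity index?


First compute the plasticity index:
PI = LL - PL = 31.2 - 19.7 = 11.5
Then compute the liquidity index:
LI = (w - PL) / PI
LI = (19.2 - 19.7) / 11.5
LI = -0.043


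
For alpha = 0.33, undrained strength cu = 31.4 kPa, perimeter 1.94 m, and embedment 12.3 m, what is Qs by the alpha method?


Result: 247.26 kN

Derivation:
Using Qs = alpha * cu * perimeter * L
Qs = 0.33 * 31.4 * 1.94 * 12.3
Qs = 247.26 kN


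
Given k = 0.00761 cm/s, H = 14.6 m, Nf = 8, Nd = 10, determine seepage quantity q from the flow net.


Convert k to m/s for unit consistency with H:
k = 0.00761 cm/s = 0.00761 / 100 m/s = 7.61e-05 m/s
Using q = k * H * Nf / Nd
Nf / Nd = 8 / 10 = 0.8
q = 7.61e-05 * 14.6 * 0.8
q = 0.0008888 m^3/s per m


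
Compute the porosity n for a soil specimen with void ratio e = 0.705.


Using the relation n = e / (1 + e)
n = 0.705 / (1 + 0.705)
n = 0.705 / 1.705
n = 0.4135


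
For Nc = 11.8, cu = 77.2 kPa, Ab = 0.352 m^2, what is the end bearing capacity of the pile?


Using Qb = Nc * cu * Ab
Qb = 11.8 * 77.2 * 0.352
Qb = 320.66 kN


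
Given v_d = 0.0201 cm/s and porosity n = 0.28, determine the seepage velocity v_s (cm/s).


Result: 0.07179 cm/s

Derivation:
Using v_s = v_d / n
v_s = 0.0201 / 0.28
v_s = 0.07179 cm/s


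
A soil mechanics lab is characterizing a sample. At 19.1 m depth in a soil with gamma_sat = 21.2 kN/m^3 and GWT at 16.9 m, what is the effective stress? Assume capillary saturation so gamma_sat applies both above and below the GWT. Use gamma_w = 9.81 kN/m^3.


Total stress = gamma_sat * depth
sigma = 21.2 * 19.1 = 404.92 kPa
Pore water pressure u = gamma_w * (depth - d_wt)
u = 9.81 * (19.1 - 16.9) = 21.582 kPa
Effective stress = sigma - u
sigma' = 404.92 - 21.582 = 383.34 kPa


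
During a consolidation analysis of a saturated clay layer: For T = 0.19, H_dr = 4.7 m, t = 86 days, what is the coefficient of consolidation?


Result: 0.0488 m^2/day

Derivation:
Using cv = T * H_dr^2 / t
H_dr^2 = 4.7^2 = 22.09
cv = 0.19 * 22.09 / 86
cv = 0.0488 m^2/day


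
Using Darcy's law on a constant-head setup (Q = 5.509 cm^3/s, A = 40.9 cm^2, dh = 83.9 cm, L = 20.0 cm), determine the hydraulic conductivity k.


Compute hydraulic gradient:
i = dh / L = 83.9 / 20.0 = 4.195
Then apply Darcy's law:
k = Q / (A * i)
k = 5.509 / (40.9 * 4.195)
k = 5.509 / 171.576
k = 0.032108 cm/s


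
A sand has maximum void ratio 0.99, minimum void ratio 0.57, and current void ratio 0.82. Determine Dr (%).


Result: 40.48 %

Derivation:
Using Dr = (e_max - e) / (e_max - e_min) * 100
e_max - e = 0.99 - 0.82 = 0.17
e_max - e_min = 0.99 - 0.57 = 0.42
Dr = 0.17 / 0.42 * 100
Dr = 40.48 %


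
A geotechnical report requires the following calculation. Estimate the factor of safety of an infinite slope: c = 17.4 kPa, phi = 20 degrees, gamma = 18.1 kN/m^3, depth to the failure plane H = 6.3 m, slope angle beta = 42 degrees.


Using Fs = c / (gamma*H*sin(beta)*cos(beta)) + tan(phi)/tan(beta)
Cohesion contribution = 17.4 / (18.1*6.3*sin(42)*cos(42))
Cohesion contribution = 0.306864
Friction contribution = tan(20)/tan(42) = 0.40423
Fs = 0.306864 + 0.40423
Fs = 0.711


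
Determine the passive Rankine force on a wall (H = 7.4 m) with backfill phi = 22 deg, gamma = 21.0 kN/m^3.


Compute passive earth pressure coefficient:
Kp = tan^2(45 + phi/2) = tan^2(56.0) = 2.197987
Compute passive force:
Pp = 0.5 * Kp * gamma * H^2
Pp = 0.5 * 2.197987 * 21.0 * 7.4^2
Pp = 1263.8 kN/m


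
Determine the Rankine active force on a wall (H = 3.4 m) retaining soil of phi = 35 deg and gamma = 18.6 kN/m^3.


Compute active earth pressure coefficient:
Ka = tan^2(45 - phi/2) = tan^2(27.5) = 0.27099
Compute active force:
Pa = 0.5 * Ka * gamma * H^2
Pa = 0.5 * 0.27099 * 18.6 * 3.4^2
Pa = 29.13 kN/m


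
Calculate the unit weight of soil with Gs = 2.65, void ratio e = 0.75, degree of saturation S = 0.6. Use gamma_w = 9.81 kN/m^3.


Using gamma = gamma_w * (Gs + S*e) / (1 + e)
Numerator: Gs + S*e = 2.65 + 0.6*0.75 = 3.1
Denominator: 1 + e = 1 + 0.75 = 1.75
gamma = 9.81 * 3.1 / 1.75
gamma = 17.378 kN/m^3


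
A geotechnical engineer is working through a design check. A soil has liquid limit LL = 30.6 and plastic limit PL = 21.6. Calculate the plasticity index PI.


Using PI = LL - PL
PI = 30.6 - 21.6
PI = 9.0


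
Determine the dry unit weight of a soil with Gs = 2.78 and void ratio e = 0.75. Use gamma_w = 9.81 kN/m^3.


Result: 15.584 kN/m^3

Derivation:
Using gamma_d = Gs * gamma_w / (1 + e)
gamma_d = 2.78 * 9.81 / (1 + 0.75)
gamma_d = 2.78 * 9.81 / 1.75
gamma_d = 15.584 kN/m^3


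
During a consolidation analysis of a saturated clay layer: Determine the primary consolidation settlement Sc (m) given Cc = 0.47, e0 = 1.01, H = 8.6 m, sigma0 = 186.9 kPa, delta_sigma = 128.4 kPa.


Using Sc = Cc * H / (1 + e0) * log10((sigma0 + delta_sigma) / sigma0)
Stress ratio = (186.9 + 128.4) / 186.9 = 1.687
log10(1.687) = 0.227115
Cc * H / (1 + e0) = 0.47 * 8.6 / (1 + 1.01) = 2.01095
Sc = 2.01095 * 0.227115
Sc = 0.4567 m


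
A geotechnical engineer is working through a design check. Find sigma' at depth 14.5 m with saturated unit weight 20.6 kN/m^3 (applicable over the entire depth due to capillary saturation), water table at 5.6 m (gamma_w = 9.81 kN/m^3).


Total stress = gamma_sat * depth
sigma = 20.6 * 14.5 = 298.7 kPa
Pore water pressure u = gamma_w * (depth - d_wt)
u = 9.81 * (14.5 - 5.6) = 87.309 kPa
Effective stress = sigma - u
sigma' = 298.7 - 87.309 = 211.39 kPa


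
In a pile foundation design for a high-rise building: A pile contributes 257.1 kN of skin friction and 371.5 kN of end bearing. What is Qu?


Result: 628.6 kN

Derivation:
Using Qu = Qf + Qb
Qu = 257.1 + 371.5
Qu = 628.6 kN


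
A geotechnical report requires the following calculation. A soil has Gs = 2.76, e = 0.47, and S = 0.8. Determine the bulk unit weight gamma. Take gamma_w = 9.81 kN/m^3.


Result: 20.928 kN/m^3

Derivation:
Using gamma = gamma_w * (Gs + S*e) / (1 + e)
Numerator: Gs + S*e = 2.76 + 0.8*0.47 = 3.136
Denominator: 1 + e = 1 + 0.47 = 1.47
gamma = 9.81 * 3.136 / 1.47
gamma = 20.928 kN/m^3


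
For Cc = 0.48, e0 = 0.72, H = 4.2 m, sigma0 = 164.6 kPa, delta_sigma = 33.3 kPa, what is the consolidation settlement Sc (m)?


Using Sc = Cc * H / (1 + e0) * log10((sigma0 + delta_sigma) / sigma0)
Stress ratio = (164.6 + 33.3) / 164.6 = 1.20231
log10(1.20231) = 0.080016
Cc * H / (1 + e0) = 0.48 * 4.2 / (1 + 0.72) = 1.17209
Sc = 1.17209 * 0.080016
Sc = 0.0938 m


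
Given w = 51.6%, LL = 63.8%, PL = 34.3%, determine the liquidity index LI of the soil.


First compute the plasticity index:
PI = LL - PL = 63.8 - 34.3 = 29.5
Then compute the liquidity index:
LI = (w - PL) / PI
LI = (51.6 - 34.3) / 29.5
LI = 0.586


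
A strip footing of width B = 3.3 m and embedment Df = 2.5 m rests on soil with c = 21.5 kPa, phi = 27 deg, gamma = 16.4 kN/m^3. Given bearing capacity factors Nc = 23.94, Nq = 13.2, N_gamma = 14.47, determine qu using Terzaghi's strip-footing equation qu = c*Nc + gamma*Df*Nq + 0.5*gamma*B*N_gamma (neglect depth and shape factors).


Compute qu = c*Nc + gamma*Df*Nq + 0.5*gamma*B*N_gamma
Term 1: 21.5 * 23.94 = 514.71
Term 2: 16.4 * 2.5 * 13.2 = 541.2
Term 3: 0.5 * 16.4 * 3.3 * 14.47 = 391.5582
qu = 514.71 + 541.2 + 391.5582
qu = 1447.47 kPa


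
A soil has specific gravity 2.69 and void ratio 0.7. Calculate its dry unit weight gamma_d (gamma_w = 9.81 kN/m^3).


Result: 15.523 kN/m^3

Derivation:
Using gamma_d = Gs * gamma_w / (1 + e)
gamma_d = 2.69 * 9.81 / (1 + 0.7)
gamma_d = 2.69 * 9.81 / 1.7
gamma_d = 15.523 kN/m^3


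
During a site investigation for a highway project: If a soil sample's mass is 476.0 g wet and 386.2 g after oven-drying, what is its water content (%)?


Result: 23.25 %

Derivation:
Using w = (m_wet - m_dry) / m_dry * 100
m_wet - m_dry = 476.0 - 386.2 = 89.8 g
w = 89.8 / 386.2 * 100
w = 23.25 %


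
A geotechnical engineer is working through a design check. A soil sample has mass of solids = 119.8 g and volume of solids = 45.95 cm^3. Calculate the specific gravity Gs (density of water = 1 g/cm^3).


Using Gs = m_s / (V_s * rho_w)
Since rho_w = 1 g/cm^3:
Gs = 119.8 / 45.95
Gs = 2.607


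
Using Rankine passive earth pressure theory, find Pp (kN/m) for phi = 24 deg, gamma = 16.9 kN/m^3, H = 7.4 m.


Compute passive earth pressure coefficient:
Kp = tan^2(45 + phi/2) = tan^2(57.0) = 2.371184
Compute passive force:
Pp = 0.5 * Kp * gamma * H^2
Pp = 0.5 * 2.371184 * 16.9 * 7.4^2
Pp = 1097.2 kN/m


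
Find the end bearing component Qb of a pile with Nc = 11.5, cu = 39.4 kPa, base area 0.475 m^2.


Using Qb = Nc * cu * Ab
Qb = 11.5 * 39.4 * 0.475
Qb = 215.22 kN


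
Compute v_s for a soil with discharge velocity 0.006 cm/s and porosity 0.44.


Result: 0.01364 cm/s

Derivation:
Using v_s = v_d / n
v_s = 0.006 / 0.44
v_s = 0.01364 cm/s


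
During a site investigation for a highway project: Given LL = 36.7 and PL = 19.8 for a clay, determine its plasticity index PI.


Using PI = LL - PL
PI = 36.7 - 19.8
PI = 16.9


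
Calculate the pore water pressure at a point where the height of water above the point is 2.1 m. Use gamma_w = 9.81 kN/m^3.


Using u = gamma_w * h_w
u = 9.81 * 2.1
u = 20.6 kPa


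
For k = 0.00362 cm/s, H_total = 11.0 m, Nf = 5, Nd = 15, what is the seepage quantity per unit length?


Convert k to m/s for unit consistency with H:
k = 0.00362 cm/s = 0.00362 / 100 m/s = 3.62e-05 m/s
Using q = k * H * Nf / Nd
Nf / Nd = 5 / 15 = 0.3333
q = 3.62e-05 * 11.0 * 0.3333
q = 0.0001327 m^3/s per m


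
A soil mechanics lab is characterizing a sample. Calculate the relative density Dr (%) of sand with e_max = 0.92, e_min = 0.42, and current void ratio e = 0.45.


Using Dr = (e_max - e) / (e_max - e_min) * 100
e_max - e = 0.92 - 0.45 = 0.47
e_max - e_min = 0.92 - 0.42 = 0.5
Dr = 0.47 / 0.5 * 100
Dr = 94.0 %


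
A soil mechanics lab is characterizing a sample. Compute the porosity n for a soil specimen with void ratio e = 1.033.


Result: 0.5081

Derivation:
Using the relation n = e / (1 + e)
n = 1.033 / (1 + 1.033)
n = 1.033 / 2.033
n = 0.5081


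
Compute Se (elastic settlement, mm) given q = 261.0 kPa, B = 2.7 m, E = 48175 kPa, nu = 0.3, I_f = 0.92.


Using Se = q * B * (1 - nu^2) * I_f / E
1 - nu^2 = 1 - 0.3^2 = 0.91
Se = 261.0 * 2.7 * 0.91 * 0.92 / 48175
Se = 0.012246 m
Convert to mm: Se = 0.012246 * 1000 = 12.246 mm


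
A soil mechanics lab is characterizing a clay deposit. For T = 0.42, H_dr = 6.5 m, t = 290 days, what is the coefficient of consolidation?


Using cv = T * H_dr^2 / t
H_dr^2 = 6.5^2 = 42.25
cv = 0.42 * 42.25 / 290
cv = 0.06119 m^2/day


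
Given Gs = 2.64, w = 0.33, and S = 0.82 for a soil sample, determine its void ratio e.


Using the relation e = Gs * w / S
e = 2.64 * 0.33 / 0.82
e = 1.0624


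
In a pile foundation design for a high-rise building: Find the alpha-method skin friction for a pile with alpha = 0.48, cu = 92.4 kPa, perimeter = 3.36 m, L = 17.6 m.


Using Qs = alpha * cu * perimeter * L
Qs = 0.48 * 92.4 * 3.36 * 17.6
Qs = 2622.8 kN


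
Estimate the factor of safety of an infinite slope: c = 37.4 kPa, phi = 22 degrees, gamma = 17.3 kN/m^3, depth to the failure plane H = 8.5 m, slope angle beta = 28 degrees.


Using Fs = c / (gamma*H*sin(beta)*cos(beta)) + tan(phi)/tan(beta)
Cohesion contribution = 37.4 / (17.3*8.5*sin(28)*cos(28))
Cohesion contribution = 0.613568
Friction contribution = tan(22)/tan(28) = 0.759863
Fs = 0.613568 + 0.759863
Fs = 1.373


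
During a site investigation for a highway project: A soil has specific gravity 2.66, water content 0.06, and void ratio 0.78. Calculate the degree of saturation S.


Using S = Gs * w / e
S = 2.66 * 0.06 / 0.78
S = 0.2046


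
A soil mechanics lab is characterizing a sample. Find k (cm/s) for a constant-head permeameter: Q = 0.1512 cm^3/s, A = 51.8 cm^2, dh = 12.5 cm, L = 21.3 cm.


Compute hydraulic gradient:
i = dh / L = 12.5 / 21.3 = 0.586854
Then apply Darcy's law:
k = Q / (A * i)
k = 0.1512 / (51.8 * 0.586854)
k = 0.1512 / 30.3991
k = 0.004974 cm/s


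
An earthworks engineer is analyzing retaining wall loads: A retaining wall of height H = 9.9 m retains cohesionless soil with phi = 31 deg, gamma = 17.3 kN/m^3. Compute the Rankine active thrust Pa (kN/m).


Compute active earth pressure coefficient:
Ka = tan^2(45 - phi/2) = tan^2(29.5) = 0.320099
Compute active force:
Pa = 0.5 * Ka * gamma * H^2
Pa = 0.5 * 0.320099 * 17.3 * 9.9^2
Pa = 271.38 kN/m


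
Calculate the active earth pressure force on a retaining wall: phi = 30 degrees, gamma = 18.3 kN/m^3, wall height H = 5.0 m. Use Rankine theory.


Compute active earth pressure coefficient:
Ka = tan^2(45 - phi/2) = tan^2(30.0) = 0.333333
Compute active force:
Pa = 0.5 * Ka * gamma * H^2
Pa = 0.5 * 0.333333 * 18.3 * 5.0^2
Pa = 76.25 kN/m


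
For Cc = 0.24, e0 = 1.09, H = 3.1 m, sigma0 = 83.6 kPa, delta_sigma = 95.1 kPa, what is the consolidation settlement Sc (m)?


Using Sc = Cc * H / (1 + e0) * log10((sigma0 + delta_sigma) / sigma0)
Stress ratio = (83.6 + 95.1) / 83.6 = 2.13756
log10(2.13756) = 0.329918
Cc * H / (1 + e0) = 0.24 * 3.1 / (1 + 1.09) = 0.355981
Sc = 0.355981 * 0.329918
Sc = 0.1174 m


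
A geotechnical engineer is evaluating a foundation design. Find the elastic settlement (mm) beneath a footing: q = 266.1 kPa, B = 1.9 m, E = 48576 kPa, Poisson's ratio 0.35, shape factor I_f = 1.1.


Result: 10.047 mm

Derivation:
Using Se = q * B * (1 - nu^2) * I_f / E
1 - nu^2 = 1 - 0.35^2 = 0.8775
Se = 266.1 * 1.9 * 0.8775 * 1.1 / 48576
Se = 0.010047 m
Convert to mm: Se = 0.010047 * 1000 = 10.047 mm


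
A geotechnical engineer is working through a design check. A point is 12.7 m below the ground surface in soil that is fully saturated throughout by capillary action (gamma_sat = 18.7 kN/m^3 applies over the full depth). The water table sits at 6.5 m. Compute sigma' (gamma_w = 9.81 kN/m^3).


Total stress = gamma_sat * depth
sigma = 18.7 * 12.7 = 237.49 kPa
Pore water pressure u = gamma_w * (depth - d_wt)
u = 9.81 * (12.7 - 6.5) = 60.822 kPa
Effective stress = sigma - u
sigma' = 237.49 - 60.822 = 176.67 kPa


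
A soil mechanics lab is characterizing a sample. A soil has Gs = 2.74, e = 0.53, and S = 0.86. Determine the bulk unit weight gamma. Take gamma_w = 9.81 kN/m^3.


Using gamma = gamma_w * (Gs + S*e) / (1 + e)
Numerator: Gs + S*e = 2.74 + 0.86*0.53 = 3.1958
Denominator: 1 + e = 1 + 0.53 = 1.53
gamma = 9.81 * 3.1958 / 1.53
gamma = 20.491 kN/m^3


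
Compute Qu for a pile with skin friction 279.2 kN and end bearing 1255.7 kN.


Using Qu = Qf + Qb
Qu = 279.2 + 1255.7
Qu = 1534.9 kN


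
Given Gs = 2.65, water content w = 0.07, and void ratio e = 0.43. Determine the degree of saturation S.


Using S = Gs * w / e
S = 2.65 * 0.07 / 0.43
S = 0.4314


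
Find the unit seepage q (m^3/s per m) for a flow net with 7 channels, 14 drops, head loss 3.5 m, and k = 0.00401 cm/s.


Convert k to m/s for unit consistency with H:
k = 0.00401 cm/s = 0.00401 / 100 m/s = 4.01e-05 m/s
Using q = k * H * Nf / Nd
Nf / Nd = 7 / 14 = 0.5
q = 4.01e-05 * 3.5 * 0.5
q = 7.017e-05 m^3/s per m


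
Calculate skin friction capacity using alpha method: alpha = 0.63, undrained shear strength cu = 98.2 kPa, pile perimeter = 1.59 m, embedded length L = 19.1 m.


Using Qs = alpha * cu * perimeter * L
Qs = 0.63 * 98.2 * 1.59 * 19.1
Qs = 1878.81 kN


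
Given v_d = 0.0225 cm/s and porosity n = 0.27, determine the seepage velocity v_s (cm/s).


Result: 0.08333 cm/s

Derivation:
Using v_s = v_d / n
v_s = 0.0225 / 0.27
v_s = 0.08333 cm/s


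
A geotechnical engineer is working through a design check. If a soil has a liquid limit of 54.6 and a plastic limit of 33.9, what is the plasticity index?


Using PI = LL - PL
PI = 54.6 - 33.9
PI = 20.7


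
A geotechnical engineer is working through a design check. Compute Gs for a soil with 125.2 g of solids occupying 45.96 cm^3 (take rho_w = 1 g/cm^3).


Using Gs = m_s / (V_s * rho_w)
Since rho_w = 1 g/cm^3:
Gs = 125.2 / 45.96
Gs = 2.724


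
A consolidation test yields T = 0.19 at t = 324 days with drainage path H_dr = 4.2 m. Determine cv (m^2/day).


Using cv = T * H_dr^2 / t
H_dr^2 = 4.2^2 = 17.64
cv = 0.19 * 17.64 / 324
cv = 0.01034 m^2/day


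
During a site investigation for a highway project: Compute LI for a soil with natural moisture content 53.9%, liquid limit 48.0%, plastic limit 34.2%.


First compute the plasticity index:
PI = LL - PL = 48.0 - 34.2 = 13.8
Then compute the liquidity index:
LI = (w - PL) / PI
LI = (53.9 - 34.2) / 13.8
LI = 1.428


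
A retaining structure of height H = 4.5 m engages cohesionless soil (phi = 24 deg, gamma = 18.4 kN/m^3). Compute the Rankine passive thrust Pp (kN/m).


Compute passive earth pressure coefficient:
Kp = tan^2(45 + phi/2) = tan^2(57.0) = 2.371184
Compute passive force:
Pp = 0.5 * Kp * gamma * H^2
Pp = 0.5 * 2.371184 * 18.4 * 4.5^2
Pp = 441.75 kN/m


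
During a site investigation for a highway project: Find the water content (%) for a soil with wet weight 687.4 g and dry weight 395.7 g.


Result: 73.72 %

Derivation:
Using w = (m_wet - m_dry) / m_dry * 100
m_wet - m_dry = 687.4 - 395.7 = 291.7 g
w = 291.7 / 395.7 * 100
w = 73.72 %


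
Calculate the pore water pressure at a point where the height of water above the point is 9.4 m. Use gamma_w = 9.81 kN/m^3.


Using u = gamma_w * h_w
u = 9.81 * 9.4
u = 92.21 kPa


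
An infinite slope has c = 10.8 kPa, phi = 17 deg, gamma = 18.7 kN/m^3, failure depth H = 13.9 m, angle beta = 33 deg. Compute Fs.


Using Fs = c / (gamma*H*sin(beta)*cos(beta)) + tan(phi)/tan(beta)
Cohesion contribution = 10.8 / (18.7*13.9*sin(33)*cos(33))
Cohesion contribution = 0.0909635
Friction contribution = tan(17)/tan(33) = 0.470784
Fs = 0.0909635 + 0.470784
Fs = 0.562


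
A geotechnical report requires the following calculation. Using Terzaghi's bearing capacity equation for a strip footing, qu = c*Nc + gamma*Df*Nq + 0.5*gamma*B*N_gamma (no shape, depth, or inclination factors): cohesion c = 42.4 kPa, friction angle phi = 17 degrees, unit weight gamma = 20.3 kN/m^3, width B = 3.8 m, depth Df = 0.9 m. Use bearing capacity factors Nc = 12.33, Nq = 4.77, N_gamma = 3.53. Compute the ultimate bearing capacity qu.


Compute qu = c*Nc + gamma*Df*Nq + 0.5*gamma*B*N_gamma
Term 1: 42.4 * 12.33 = 522.792
Term 2: 20.3 * 0.9 * 4.77 = 87.1479
Term 3: 0.5 * 20.3 * 3.8 * 3.53 = 136.1521
qu = 522.792 + 87.1479 + 136.1521
qu = 746.09 kPa


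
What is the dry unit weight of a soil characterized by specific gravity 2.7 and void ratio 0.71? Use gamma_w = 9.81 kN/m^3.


Using gamma_d = Gs * gamma_w / (1 + e)
gamma_d = 2.7 * 9.81 / (1 + 0.71)
gamma_d = 2.7 * 9.81 / 1.71
gamma_d = 15.489 kN/m^3


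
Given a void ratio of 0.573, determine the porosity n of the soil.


Result: 0.3643

Derivation:
Using the relation n = e / (1 + e)
n = 0.573 / (1 + 0.573)
n = 0.573 / 1.573
n = 0.3643


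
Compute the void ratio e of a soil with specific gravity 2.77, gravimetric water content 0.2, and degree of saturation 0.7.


Using the relation e = Gs * w / S
e = 2.77 * 0.2 / 0.7
e = 0.7914


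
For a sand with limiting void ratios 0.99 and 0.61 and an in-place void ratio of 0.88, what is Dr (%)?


Using Dr = (e_max - e) / (e_max - e_min) * 100
e_max - e = 0.99 - 0.88 = 0.11
e_max - e_min = 0.99 - 0.61 = 0.38
Dr = 0.11 / 0.38 * 100
Dr = 28.95 %


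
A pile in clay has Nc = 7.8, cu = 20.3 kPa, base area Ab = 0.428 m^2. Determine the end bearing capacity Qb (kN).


Using Qb = Nc * cu * Ab
Qb = 7.8 * 20.3 * 0.428
Qb = 67.77 kN


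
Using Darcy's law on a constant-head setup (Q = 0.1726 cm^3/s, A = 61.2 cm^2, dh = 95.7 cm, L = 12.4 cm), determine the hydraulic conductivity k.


Result: 0.000365 cm/s

Derivation:
Compute hydraulic gradient:
i = dh / L = 95.7 / 12.4 = 7.71774
Then apply Darcy's law:
k = Q / (A * i)
k = 0.1726 / (61.2 * 7.71774)
k = 0.1726 / 472.326
k = 0.000365 cm/s


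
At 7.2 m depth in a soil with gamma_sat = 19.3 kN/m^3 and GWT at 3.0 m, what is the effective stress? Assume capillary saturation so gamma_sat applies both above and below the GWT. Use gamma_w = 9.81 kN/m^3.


Total stress = gamma_sat * depth
sigma = 19.3 * 7.2 = 138.96 kPa
Pore water pressure u = gamma_w * (depth - d_wt)
u = 9.81 * (7.2 - 3.0) = 41.202 kPa
Effective stress = sigma - u
sigma' = 138.96 - 41.202 = 97.76 kPa


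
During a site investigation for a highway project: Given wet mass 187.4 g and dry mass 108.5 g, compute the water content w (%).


Result: 72.72 %

Derivation:
Using w = (m_wet - m_dry) / m_dry * 100
m_wet - m_dry = 187.4 - 108.5 = 78.9 g
w = 78.9 / 108.5 * 100
w = 72.72 %


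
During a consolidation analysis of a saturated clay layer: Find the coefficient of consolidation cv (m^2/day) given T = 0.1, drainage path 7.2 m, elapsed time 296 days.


Using cv = T * H_dr^2 / t
H_dr^2 = 7.2^2 = 51.84
cv = 0.1 * 51.84 / 296
cv = 0.01751 m^2/day


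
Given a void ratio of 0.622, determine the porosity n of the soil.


Result: 0.3835

Derivation:
Using the relation n = e / (1 + e)
n = 0.622 / (1 + 0.622)
n = 0.622 / 1.622
n = 0.3835


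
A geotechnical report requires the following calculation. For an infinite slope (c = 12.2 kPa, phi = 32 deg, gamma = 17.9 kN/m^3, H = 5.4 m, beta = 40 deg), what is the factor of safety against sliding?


Using Fs = c / (gamma*H*sin(beta)*cos(beta)) + tan(phi)/tan(beta)
Cohesion contribution = 12.2 / (17.9*5.4*sin(40)*cos(40))
Cohesion contribution = 0.256325
Friction contribution = tan(32)/tan(40) = 0.74469
Fs = 0.256325 + 0.74469
Fs = 1.001


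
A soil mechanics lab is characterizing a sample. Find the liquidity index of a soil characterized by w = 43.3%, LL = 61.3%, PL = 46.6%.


First compute the plasticity index:
PI = LL - PL = 61.3 - 46.6 = 14.7
Then compute the liquidity index:
LI = (w - PL) / PI
LI = (43.3 - 46.6) / 14.7
LI = -0.224


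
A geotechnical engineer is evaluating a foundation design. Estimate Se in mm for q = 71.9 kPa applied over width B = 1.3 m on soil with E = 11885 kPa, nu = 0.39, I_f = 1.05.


Result: 7.002 mm

Derivation:
Using Se = q * B * (1 - nu^2) * I_f / E
1 - nu^2 = 1 - 0.39^2 = 0.8479
Se = 71.9 * 1.3 * 0.8479 * 1.05 / 11885
Se = 0.007002 m
Convert to mm: Se = 0.007002 * 1000 = 7.002 mm


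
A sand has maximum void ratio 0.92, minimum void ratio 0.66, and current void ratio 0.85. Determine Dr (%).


Using Dr = (e_max - e) / (e_max - e_min) * 100
e_max - e = 0.92 - 0.85 = 0.07
e_max - e_min = 0.92 - 0.66 = 0.26
Dr = 0.07 / 0.26 * 100
Dr = 26.92 %


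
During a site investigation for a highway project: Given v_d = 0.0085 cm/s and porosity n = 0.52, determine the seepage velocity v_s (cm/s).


Result: 0.01635 cm/s

Derivation:
Using v_s = v_d / n
v_s = 0.0085 / 0.52
v_s = 0.01635 cm/s
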